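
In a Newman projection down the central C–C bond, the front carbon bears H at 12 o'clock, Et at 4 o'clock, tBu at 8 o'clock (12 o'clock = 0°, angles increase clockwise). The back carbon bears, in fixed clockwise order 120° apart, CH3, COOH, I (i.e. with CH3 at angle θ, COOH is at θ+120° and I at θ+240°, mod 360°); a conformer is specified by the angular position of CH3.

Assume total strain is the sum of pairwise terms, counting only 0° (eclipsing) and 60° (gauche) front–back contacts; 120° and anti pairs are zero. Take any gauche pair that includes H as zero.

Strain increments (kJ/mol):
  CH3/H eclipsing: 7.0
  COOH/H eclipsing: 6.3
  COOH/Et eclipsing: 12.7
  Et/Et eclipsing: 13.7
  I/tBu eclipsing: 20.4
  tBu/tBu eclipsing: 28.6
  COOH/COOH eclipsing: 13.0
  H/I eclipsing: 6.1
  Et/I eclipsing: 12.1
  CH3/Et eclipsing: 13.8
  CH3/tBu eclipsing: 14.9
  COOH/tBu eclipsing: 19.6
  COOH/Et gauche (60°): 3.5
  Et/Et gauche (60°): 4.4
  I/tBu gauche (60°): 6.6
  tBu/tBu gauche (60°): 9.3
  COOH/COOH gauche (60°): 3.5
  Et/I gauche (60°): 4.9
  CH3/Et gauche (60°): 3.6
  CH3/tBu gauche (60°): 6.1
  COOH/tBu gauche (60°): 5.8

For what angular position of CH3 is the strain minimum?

60°

CH3 at 0° is eclipsed. H at 0° is eclipsed with CH3 at 0° (7.0); Et at 120° is eclipsed with COOH at 120° (12.7); tBu at 240° is eclipsed with I at 240° (20.4). Total 40.1 kJ/mol.
CH3 at 60° is staggered. Et at 120° is gauche with CH3 at 60° (3.6); Et at 120° is gauche with COOH at 180° (3.5); tBu at 240° is gauche with COOH at 180° (5.8); tBu at 240° is gauche with I at 300° (6.6). Total 19.5 kJ/mol.
CH3 at 120° is eclipsed. H at 0° is eclipsed with I at 0° (6.1); Et at 120° is eclipsed with CH3 at 120° (13.8); tBu at 240° is eclipsed with COOH at 240° (19.6). Total 39.5 kJ/mol.
CH3 at 180° is staggered. Et at 120° is gauche with CH3 at 180° (3.6); Et at 120° is gauche with I at 60° (4.9); tBu at 240° is gauche with CH3 at 180° (6.1); tBu at 240° is gauche with COOH at 300° (5.8). Total 20.4 kJ/mol.
CH3 at 240° is eclipsed. H at 0° is eclipsed with COOH at 0° (6.3); Et at 120° is eclipsed with I at 120° (12.1); tBu at 240° is eclipsed with CH3 at 240° (14.9). Total 33.3 kJ/mol.
CH3 at 300° is staggered. Et at 120° is gauche with COOH at 60° (3.5); Et at 120° is gauche with I at 180° (4.9); tBu at 240° is gauche with CH3 at 300° (6.1); tBu at 240° is gauche with I at 180° (6.6). Total 21.1 kJ/mol.
The minimum (19.5 kJ/mol) occurs with CH3 at 60°.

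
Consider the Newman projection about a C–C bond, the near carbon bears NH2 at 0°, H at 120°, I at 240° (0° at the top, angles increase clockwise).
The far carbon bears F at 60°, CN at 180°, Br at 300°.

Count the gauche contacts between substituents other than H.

Non-H gauche pairs: NH2(0°)/F(60°); NH2(0°)/Br(300°); I(240°)/CN(180°); I(240°)/Br(300°) — 4 interactions.

4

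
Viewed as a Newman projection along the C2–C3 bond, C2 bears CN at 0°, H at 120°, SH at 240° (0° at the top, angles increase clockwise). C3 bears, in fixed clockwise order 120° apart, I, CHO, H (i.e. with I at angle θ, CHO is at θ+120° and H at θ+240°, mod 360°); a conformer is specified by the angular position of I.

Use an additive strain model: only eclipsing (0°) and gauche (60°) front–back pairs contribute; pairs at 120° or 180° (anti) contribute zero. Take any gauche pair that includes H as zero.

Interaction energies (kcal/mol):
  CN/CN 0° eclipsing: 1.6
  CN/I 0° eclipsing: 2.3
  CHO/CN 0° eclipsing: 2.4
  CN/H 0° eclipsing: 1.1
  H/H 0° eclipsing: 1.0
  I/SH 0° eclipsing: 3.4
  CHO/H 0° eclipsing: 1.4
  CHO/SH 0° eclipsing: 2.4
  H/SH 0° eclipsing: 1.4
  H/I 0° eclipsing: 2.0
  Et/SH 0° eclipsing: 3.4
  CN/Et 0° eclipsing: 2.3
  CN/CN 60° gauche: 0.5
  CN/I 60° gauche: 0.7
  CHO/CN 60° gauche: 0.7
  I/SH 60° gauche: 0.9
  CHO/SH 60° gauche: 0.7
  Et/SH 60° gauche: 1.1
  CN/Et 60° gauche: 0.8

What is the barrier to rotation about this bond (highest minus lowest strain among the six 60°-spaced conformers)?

I at 0° (eclipsed): CN–I eclipsed, H–CHO eclipsed, SH–H eclipsed; 2.3 + 1.4 + 1.4 = 5.1 kcal/mol.
I at 60° (staggered): CN–I gauche, SH–CHO gauche; 0.7 + 0.7 = 1.4 kcal/mol.
I at 120° (eclipsed): CN–H eclipsed, H–I eclipsed, SH–CHO eclipsed; 1.1 + 2.0 + 2.4 = 5.5 kcal/mol.
I at 180° (staggered): CN–CHO gauche, SH–I gauche, SH–CHO gauche; 0.7 + 0.9 + 0.7 = 2.3 kcal/mol.
I at 240° (eclipsed): CN–CHO eclipsed, H–H eclipsed, SH–I eclipsed; 2.4 + 1.0 + 3.4 = 6.8 kcal/mol.
I at 300° (staggered): CN–I gauche, CN–CHO gauche, SH–I gauche; 0.7 + 0.7 + 0.9 = 2.3 kcal/mol.
Max at 240° (6.8 kcal/mol), min at 60° (1.4 kcal/mol); barrier = 5.4 kcal/mol.

5.4 kcal/mol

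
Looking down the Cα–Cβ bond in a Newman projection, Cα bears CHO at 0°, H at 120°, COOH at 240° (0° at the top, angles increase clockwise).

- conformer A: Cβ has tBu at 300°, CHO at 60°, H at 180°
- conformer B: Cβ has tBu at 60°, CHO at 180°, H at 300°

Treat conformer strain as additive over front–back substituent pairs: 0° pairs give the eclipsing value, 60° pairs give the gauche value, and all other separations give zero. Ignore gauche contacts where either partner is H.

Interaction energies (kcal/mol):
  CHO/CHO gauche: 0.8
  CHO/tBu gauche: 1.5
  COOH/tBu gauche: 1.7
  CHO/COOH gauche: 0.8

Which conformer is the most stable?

B

A (staggered): CHO–tBu gauche, CHO–CHO gauche, COOH–tBu gauche; 1.5 + 0.8 + 1.7 = 4.0 kcal/mol.
B (staggered): CHO–tBu gauche, COOH–CHO gauche; 1.5 + 0.8 = 2.3 kcal/mol.
B has the lowest total (2.3 kcal/mol).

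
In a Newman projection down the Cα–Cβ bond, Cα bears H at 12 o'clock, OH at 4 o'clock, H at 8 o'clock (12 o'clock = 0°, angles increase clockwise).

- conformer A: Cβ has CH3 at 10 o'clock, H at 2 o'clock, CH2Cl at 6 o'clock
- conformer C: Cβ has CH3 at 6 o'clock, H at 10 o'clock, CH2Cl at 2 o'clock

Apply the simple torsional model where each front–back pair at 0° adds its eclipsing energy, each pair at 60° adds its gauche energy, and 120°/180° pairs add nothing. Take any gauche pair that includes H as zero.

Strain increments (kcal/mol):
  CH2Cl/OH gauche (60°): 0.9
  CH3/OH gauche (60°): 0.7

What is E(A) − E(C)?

-0.7 kcal/mol

A (staggered): OH–CH2Cl gauche; 0.9 = 0.9 kcal/mol.
C (staggered): OH–CH3 gauche, OH–CH2Cl gauche; 0.7 + 0.9 = 1.6 kcal/mol.
E(A) − E(C) = 0.9 − 1.6 = -0.7 kcal/mol.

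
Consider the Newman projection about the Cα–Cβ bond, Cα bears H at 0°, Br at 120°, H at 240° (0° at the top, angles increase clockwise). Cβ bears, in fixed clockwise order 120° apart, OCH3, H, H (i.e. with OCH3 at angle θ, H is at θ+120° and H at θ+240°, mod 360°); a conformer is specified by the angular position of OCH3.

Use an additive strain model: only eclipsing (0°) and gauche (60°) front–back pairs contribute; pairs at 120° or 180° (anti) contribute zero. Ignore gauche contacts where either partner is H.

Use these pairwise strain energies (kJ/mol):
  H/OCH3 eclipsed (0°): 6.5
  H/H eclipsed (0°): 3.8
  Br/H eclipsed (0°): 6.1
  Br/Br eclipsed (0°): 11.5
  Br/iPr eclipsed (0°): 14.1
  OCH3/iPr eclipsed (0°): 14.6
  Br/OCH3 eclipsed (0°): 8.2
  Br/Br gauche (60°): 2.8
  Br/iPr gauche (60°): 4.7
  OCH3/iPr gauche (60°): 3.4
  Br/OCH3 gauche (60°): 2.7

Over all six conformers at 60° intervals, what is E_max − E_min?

OCH3 at 0° (eclipsed): H(0°)/OCH3(0°) eclipsed 6.5; Br(120°)/H(120°) eclipsed 6.1; H(240°)/H(240°) eclipsed 3.8 → 16.4 kJ/mol.
OCH3 at 60° (staggered): Br(120°)/OCH3(60°) gauche 2.7 → 2.7 kJ/mol.
OCH3 at 120° (eclipsed): H(0°)/H(0°) eclipsed 3.8; Br(120°)/OCH3(120°) eclipsed 8.2; H(240°)/H(240°) eclipsed 3.8 → 15.8 kJ/mol.
OCH3 at 180° (staggered): Br(120°)/OCH3(180°) gauche 2.7 → 2.7 kJ/mol.
OCH3 at 240° (eclipsed): H(0°)/H(0°) eclipsed 3.8; Br(120°)/H(120°) eclipsed 6.1; H(240°)/OCH3(240°) eclipsed 6.5 → 16.4 kJ/mol.
OCH3 at 300° (staggered): no non-H gauche contacts → 0.0 kJ/mol.
Max at 0° (16.4 kJ/mol), min at 300° (0.0 kJ/mol); barrier = 16.4 kJ/mol.

16.4 kJ/mol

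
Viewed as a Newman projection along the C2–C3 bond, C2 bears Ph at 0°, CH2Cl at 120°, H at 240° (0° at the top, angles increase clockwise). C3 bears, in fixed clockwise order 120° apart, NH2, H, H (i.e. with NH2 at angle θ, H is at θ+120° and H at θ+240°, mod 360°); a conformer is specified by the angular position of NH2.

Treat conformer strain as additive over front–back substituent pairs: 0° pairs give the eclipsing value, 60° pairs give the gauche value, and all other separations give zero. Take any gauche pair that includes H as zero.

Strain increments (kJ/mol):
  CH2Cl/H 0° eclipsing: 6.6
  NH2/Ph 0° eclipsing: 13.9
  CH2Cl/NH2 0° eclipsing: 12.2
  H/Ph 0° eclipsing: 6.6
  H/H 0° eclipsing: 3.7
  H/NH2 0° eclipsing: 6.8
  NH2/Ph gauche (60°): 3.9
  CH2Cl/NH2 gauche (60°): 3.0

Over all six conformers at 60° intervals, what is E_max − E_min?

NH2 at 0° is eclipsed. Ph at 0° is eclipsed with NH2 at 0° (13.9); CH2Cl at 120° is eclipsed with H at 120° (6.6); H at 240° is eclipsed with H at 240° (3.7). Total 24.2 kJ/mol.
NH2 at 60° is staggered. Ph at 0° is gauche with NH2 at 60° (3.9); CH2Cl at 120° is gauche with NH2 at 60° (3.0). Total 6.9 kJ/mol.
NH2 at 120° is eclipsed. Ph at 0° is eclipsed with H at 0° (6.6); CH2Cl at 120° is eclipsed with NH2 at 120° (12.2); H at 240° is eclipsed with H at 240° (3.7). Total 22.5 kJ/mol.
NH2 at 180° is staggered. CH2Cl at 120° is gauche with NH2 at 180° (3.0). Total 3.0 kJ/mol.
NH2 at 240° is eclipsed. Ph at 0° is eclipsed with H at 0° (6.6); CH2Cl at 120° is eclipsed with H at 120° (6.6); H at 240° is eclipsed with NH2 at 240° (6.8). Total 20.0 kJ/mol.
NH2 at 300° is staggered. Ph at 0° is gauche with NH2 at 300° (3.9). Total 3.9 kJ/mol.
Max at 0° (24.2 kJ/mol), min at 180° (3.0 kJ/mol); barrier = 21.2 kJ/mol.

21.2 kJ/mol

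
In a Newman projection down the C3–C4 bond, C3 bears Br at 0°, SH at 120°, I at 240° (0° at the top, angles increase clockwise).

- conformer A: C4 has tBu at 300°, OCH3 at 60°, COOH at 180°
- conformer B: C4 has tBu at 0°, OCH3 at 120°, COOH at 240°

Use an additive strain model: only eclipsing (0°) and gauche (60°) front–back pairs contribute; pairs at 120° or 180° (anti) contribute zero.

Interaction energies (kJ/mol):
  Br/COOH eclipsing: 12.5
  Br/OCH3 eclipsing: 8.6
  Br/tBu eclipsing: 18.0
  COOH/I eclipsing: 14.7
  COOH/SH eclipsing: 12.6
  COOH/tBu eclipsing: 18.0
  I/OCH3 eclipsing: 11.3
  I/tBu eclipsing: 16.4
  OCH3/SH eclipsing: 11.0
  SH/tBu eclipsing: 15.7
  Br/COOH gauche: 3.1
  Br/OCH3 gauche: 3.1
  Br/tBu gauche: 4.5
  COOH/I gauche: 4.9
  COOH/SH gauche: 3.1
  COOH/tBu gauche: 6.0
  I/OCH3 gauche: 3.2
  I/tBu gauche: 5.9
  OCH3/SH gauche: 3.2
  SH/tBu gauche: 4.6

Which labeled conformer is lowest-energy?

A

A (staggered): Br(0°)/tBu(300°) gauche 4.5; Br(0°)/OCH3(60°) gauche 3.1; SH(120°)/OCH3(60°) gauche 3.2; SH(120°)/COOH(180°) gauche 3.1; I(240°)/tBu(300°) gauche 5.9; I(240°)/COOH(180°) gauche 4.9 → 24.7 kJ/mol.
B (eclipsed): Br(0°)/tBu(0°) eclipsed 18.0; SH(120°)/OCH3(120°) eclipsed 11.0; I(240°)/COOH(240°) eclipsed 14.7 → 43.7 kJ/mol.
A has the lowest total (24.7 kJ/mol).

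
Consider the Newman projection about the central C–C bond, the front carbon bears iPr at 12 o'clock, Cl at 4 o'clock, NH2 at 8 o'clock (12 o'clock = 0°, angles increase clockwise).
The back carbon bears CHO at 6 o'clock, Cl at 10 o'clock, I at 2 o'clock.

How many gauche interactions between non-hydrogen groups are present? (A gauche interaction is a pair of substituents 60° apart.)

Non-H gauche pairs: iPr(0°)/Cl(300°); iPr(0°)/I(60°); Cl(120°)/CHO(180°); Cl(120°)/I(60°); NH2(240°)/CHO(180°); NH2(240°)/Cl(300°) — 6 interactions.

6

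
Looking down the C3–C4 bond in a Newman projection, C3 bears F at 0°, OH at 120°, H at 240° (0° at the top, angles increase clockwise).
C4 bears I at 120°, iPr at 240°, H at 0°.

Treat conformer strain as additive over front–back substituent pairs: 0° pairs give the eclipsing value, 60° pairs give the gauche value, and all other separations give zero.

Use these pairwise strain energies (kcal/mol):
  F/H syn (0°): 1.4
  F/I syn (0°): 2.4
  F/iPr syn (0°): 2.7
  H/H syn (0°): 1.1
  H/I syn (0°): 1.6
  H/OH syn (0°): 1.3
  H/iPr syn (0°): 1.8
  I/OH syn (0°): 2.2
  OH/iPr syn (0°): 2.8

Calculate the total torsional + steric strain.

5.4 kcal/mol

This conformer (eclipsed): F–H eclipsed, OH–I eclipsed, H–iPr eclipsed; 1.4 + 2.2 + 1.8 = 5.4 kcal/mol.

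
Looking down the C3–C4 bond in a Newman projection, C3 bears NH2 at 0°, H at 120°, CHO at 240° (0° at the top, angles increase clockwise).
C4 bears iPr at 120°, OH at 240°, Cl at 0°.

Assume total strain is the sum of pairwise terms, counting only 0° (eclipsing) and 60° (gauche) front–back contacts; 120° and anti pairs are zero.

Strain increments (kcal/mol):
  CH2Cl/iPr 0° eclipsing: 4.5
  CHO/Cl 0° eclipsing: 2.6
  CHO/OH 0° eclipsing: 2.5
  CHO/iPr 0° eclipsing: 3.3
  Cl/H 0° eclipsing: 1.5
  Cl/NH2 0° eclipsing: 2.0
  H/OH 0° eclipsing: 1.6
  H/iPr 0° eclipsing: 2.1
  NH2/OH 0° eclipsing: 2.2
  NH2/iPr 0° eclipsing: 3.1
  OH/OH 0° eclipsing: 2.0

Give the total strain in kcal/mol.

This conformer is eclipsed. NH2 at 0° is eclipsed with Cl at 0° (2.0); H at 120° is eclipsed with iPr at 120° (2.1); CHO at 240° is eclipsed with OH at 240° (2.5). Total 6.6 kcal/mol.

6.6 kcal/mol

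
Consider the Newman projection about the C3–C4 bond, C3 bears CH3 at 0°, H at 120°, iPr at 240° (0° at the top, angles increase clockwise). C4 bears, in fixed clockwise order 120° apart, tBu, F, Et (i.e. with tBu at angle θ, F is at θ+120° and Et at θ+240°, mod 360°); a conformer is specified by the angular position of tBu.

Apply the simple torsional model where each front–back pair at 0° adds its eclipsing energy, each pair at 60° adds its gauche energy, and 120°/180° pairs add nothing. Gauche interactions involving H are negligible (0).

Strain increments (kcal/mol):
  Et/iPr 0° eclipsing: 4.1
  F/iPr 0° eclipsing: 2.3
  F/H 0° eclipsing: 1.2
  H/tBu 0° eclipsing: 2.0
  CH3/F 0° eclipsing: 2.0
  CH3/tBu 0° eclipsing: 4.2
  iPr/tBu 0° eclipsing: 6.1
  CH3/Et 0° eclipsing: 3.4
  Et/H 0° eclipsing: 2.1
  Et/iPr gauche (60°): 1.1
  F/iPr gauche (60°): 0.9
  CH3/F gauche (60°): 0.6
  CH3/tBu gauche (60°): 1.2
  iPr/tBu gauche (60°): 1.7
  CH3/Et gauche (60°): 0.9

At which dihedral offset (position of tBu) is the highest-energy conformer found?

240°

tBu at 0° (eclipsed): CH3–tBu eclipsed, H–F eclipsed, iPr–Et eclipsed; 4.2 + 1.2 + 4.1 = 9.5 kcal/mol.
tBu at 60° (staggered): CH3–tBu gauche, CH3–Et gauche, iPr–F gauche, iPr–Et gauche; 1.2 + 0.9 + 0.9 + 1.1 = 4.1 kcal/mol.
tBu at 120° (eclipsed): CH3–Et eclipsed, H–tBu eclipsed, iPr–F eclipsed; 3.4 + 2.0 + 2.3 = 7.7 kcal/mol.
tBu at 180° (staggered): CH3–F gauche, CH3–Et gauche, iPr–tBu gauche, iPr–F gauche; 0.6 + 0.9 + 1.7 + 0.9 = 4.1 kcal/mol.
tBu at 240° (eclipsed): CH3–F eclipsed, H–Et eclipsed, iPr–tBu eclipsed; 2.0 + 2.1 + 6.1 = 10.2 kcal/mol.
tBu at 300° (staggered): CH3–tBu gauche, CH3–F gauche, iPr–tBu gauche, iPr–Et gauche; 1.2 + 0.6 + 1.7 + 1.1 = 4.6 kcal/mol.
The maximum (10.2 kcal/mol) occurs with tBu at 240°.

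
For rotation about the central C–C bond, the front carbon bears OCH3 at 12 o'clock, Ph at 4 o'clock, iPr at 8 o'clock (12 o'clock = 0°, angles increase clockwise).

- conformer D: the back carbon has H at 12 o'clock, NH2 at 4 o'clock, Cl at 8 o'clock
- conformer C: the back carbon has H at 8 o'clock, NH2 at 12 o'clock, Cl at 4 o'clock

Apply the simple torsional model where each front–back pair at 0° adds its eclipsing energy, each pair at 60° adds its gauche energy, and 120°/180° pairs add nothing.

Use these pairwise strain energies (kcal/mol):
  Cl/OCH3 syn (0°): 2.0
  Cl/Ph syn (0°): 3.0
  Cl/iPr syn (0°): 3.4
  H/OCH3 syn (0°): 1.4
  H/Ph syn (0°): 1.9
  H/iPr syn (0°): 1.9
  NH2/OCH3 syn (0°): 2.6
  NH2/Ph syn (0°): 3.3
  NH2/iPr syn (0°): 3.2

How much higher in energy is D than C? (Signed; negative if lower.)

D (eclipsed): OCH3–H eclipsed, Ph–NH2 eclipsed, iPr–Cl eclipsed; 1.4 + 3.3 + 3.4 = 8.1 kcal/mol.
C (eclipsed): OCH3–NH2 eclipsed, Ph–Cl eclipsed, iPr–H eclipsed; 2.6 + 3.0 + 1.9 = 7.5 kcal/mol.
E(D) − E(C) = 8.1 − 7.5 = +0.6 kcal/mol.

+0.6 kcal/mol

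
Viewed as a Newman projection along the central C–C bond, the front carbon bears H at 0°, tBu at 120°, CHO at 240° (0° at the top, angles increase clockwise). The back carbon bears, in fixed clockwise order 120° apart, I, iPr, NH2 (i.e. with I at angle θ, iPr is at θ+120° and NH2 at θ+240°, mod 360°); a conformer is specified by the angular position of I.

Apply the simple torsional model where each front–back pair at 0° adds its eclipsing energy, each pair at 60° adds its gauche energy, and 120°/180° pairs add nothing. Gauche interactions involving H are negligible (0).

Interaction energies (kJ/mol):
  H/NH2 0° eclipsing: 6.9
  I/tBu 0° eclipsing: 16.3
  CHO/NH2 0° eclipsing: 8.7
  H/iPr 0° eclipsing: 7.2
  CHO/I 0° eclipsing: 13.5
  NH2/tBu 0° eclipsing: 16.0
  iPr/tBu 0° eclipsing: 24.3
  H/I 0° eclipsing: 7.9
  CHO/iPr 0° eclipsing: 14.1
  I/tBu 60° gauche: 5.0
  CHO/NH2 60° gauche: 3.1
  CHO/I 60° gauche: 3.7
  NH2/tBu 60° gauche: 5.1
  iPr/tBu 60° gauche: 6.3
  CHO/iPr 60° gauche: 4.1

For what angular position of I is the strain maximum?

I at 0° is eclipsed. H at 0° is eclipsed with I at 0° (7.9); tBu at 120° is eclipsed with iPr at 120° (24.3); CHO at 240° is eclipsed with NH2 at 240° (8.7). Total 40.9 kJ/mol.
I at 60° is staggered. tBu at 120° is gauche with I at 60° (5.0); tBu at 120° is gauche with iPr at 180° (6.3); CHO at 240° is gauche with iPr at 180° (4.1); CHO at 240° is gauche with NH2 at 300° (3.1). Total 18.5 kJ/mol.
I at 120° is eclipsed. H at 0° is eclipsed with NH2 at 0° (6.9); tBu at 120° is eclipsed with I at 120° (16.3); CHO at 240° is eclipsed with iPr at 240° (14.1). Total 37.3 kJ/mol.
I at 180° is staggered. tBu at 120° is gauche with I at 180° (5.0); tBu at 120° is gauche with NH2 at 60° (5.1); CHO at 240° is gauche with I at 180° (3.7); CHO at 240° is gauche with iPr at 300° (4.1). Total 17.9 kJ/mol.
I at 240° is eclipsed. H at 0° is eclipsed with iPr at 0° (7.2); tBu at 120° is eclipsed with NH2 at 120° (16.0); CHO at 240° is eclipsed with I at 240° (13.5). Total 36.7 kJ/mol.
I at 300° is staggered. tBu at 120° is gauche with iPr at 60° (6.3); tBu at 120° is gauche with NH2 at 180° (5.1); CHO at 240° is gauche with I at 300° (3.7); CHO at 240° is gauche with NH2 at 180° (3.1). Total 18.2 kJ/mol.
The maximum (40.9 kJ/mol) occurs with I at 0°.

0°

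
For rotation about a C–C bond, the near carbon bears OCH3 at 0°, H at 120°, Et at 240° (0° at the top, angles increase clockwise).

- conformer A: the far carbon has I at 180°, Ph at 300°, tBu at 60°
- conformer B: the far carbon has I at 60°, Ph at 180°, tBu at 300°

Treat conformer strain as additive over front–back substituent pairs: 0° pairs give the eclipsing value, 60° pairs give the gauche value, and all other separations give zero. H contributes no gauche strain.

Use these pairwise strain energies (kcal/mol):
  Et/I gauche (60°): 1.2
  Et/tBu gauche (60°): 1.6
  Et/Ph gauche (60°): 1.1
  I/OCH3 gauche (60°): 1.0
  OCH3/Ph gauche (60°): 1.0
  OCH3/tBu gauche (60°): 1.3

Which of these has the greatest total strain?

B

A (staggered): OCH3–Ph gauche, OCH3–tBu gauche, Et–I gauche, Et–Ph gauche; 1.0 + 1.3 + 1.2 + 1.1 = 4.6 kcal/mol.
B (staggered): OCH3–I gauche, OCH3–tBu gauche, Et–Ph gauche, Et–tBu gauche; 1.0 + 1.3 + 1.1 + 1.6 = 5.0 kcal/mol.
B has the highest total (5.0 kcal/mol).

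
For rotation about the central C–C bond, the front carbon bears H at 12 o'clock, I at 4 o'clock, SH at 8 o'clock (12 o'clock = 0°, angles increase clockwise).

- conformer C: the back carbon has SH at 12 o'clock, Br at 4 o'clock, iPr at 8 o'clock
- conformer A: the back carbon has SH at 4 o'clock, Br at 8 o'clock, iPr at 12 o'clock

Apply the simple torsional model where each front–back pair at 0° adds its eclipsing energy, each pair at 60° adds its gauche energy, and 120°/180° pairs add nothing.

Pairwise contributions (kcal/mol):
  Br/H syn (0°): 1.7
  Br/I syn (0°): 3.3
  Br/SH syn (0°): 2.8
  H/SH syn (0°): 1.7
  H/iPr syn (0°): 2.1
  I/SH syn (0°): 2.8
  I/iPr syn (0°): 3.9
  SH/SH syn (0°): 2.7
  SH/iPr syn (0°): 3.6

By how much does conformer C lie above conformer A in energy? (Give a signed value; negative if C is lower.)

+0.9 kcal/mol

C (eclipsed): H(0°)/SH(0°) eclipsed 1.7; I(120°)/Br(120°) eclipsed 3.3; SH(240°)/iPr(240°) eclipsed 3.6 → 8.6 kcal/mol.
A (eclipsed): H(0°)/iPr(0°) eclipsed 2.1; I(120°)/SH(120°) eclipsed 2.8; SH(240°)/Br(240°) eclipsed 2.8 → 7.7 kcal/mol.
E(C) − E(A) = 8.6 − 7.7 = +0.9 kcal/mol.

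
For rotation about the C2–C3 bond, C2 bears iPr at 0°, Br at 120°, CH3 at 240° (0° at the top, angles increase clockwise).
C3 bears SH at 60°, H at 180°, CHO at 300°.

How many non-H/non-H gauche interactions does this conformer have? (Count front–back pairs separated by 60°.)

4

Non-H gauche pairs: iPr(0°)/SH(60°); iPr(0°)/CHO(300°); Br(120°)/SH(60°); CH3(240°)/CHO(300°) — 4 interactions.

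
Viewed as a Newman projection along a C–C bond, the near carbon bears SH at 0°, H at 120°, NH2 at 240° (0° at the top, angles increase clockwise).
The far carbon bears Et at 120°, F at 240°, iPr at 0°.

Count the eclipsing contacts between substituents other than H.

Non-H eclipsing pairs: SH(0°)/iPr(0°); NH2(240°)/F(240°) — 2 interactions.

2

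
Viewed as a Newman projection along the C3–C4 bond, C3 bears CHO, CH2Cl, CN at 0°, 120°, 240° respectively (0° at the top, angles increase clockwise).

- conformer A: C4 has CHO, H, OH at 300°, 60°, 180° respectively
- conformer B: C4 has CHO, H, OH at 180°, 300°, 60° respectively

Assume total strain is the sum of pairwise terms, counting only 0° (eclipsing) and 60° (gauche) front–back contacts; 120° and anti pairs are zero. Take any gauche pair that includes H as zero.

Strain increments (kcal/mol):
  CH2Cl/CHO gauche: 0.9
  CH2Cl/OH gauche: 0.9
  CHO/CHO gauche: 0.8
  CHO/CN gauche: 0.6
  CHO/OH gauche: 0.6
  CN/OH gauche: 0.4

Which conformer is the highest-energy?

A (staggered): CHO(0°)/CHO(300°) gauche 0.8; CH2Cl(120°)/OH(180°) gauche 0.9; CN(240°)/CHO(300°) gauche 0.6; CN(240°)/OH(180°) gauche 0.4 → 2.7 kcal/mol.
B (staggered): CHO(0°)/OH(60°) gauche 0.6; CH2Cl(120°)/CHO(180°) gauche 0.9; CH2Cl(120°)/OH(60°) gauche 0.9; CN(240°)/CHO(180°) gauche 0.6 → 3.0 kcal/mol.
B has the highest total (3.0 kcal/mol).

B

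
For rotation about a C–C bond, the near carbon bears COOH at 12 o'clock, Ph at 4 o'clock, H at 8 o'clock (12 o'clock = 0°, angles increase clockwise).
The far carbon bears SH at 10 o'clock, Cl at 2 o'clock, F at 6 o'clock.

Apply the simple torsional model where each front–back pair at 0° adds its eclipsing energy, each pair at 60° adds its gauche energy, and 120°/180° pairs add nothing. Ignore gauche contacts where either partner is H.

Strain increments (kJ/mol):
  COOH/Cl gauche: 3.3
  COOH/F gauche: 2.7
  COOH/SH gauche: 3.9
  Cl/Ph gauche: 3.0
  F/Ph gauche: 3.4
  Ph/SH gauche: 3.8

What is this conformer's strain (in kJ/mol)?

13.6 kJ/mol

This conformer (staggered): COOH–SH gauche, COOH–Cl gauche, Ph–Cl gauche, Ph–F gauche; 3.9 + 3.3 + 3.0 + 3.4 = 13.6 kJ/mol.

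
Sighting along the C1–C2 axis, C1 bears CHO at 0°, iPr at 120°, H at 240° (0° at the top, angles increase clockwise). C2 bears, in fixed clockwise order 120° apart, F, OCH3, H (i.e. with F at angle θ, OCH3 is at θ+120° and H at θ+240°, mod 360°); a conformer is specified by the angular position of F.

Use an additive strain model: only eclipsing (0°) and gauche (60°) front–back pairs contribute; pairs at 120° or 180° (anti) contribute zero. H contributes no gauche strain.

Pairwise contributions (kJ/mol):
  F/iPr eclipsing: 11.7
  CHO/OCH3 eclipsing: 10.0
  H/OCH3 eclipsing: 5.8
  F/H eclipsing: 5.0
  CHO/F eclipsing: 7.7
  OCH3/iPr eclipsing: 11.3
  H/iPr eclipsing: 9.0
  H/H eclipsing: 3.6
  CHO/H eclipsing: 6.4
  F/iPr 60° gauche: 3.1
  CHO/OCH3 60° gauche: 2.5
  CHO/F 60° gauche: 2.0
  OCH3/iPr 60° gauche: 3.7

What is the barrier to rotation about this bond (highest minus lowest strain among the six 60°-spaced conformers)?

18.4 kJ/mol

F at 0° (eclipsed): CHO–F eclipsed, iPr–OCH3 eclipsed, H–H eclipsed; 7.7 + 11.3 + 3.6 = 22.6 kJ/mol.
F at 60° (staggered): CHO–F gauche, iPr–F gauche, iPr–OCH3 gauche; 2.0 + 3.1 + 3.7 = 8.8 kJ/mol.
F at 120° (eclipsed): CHO–H eclipsed, iPr–F eclipsed, H–OCH3 eclipsed; 6.4 + 11.7 + 5.8 = 23.9 kJ/mol.
F at 180° (staggered): CHO–OCH3 gauche, iPr–F gauche; 2.5 + 3.1 = 5.6 kJ/mol.
F at 240° (eclipsed): CHO–OCH3 eclipsed, iPr–H eclipsed, H–F eclipsed; 10.0 + 9.0 + 5.0 = 24.0 kJ/mol.
F at 300° (staggered): CHO–F gauche, CHO–OCH3 gauche, iPr–OCH3 gauche; 2.0 + 2.5 + 3.7 = 8.2 kJ/mol.
Max at 240° (24.0 kJ/mol), min at 180° (5.6 kJ/mol); barrier = 18.4 kJ/mol.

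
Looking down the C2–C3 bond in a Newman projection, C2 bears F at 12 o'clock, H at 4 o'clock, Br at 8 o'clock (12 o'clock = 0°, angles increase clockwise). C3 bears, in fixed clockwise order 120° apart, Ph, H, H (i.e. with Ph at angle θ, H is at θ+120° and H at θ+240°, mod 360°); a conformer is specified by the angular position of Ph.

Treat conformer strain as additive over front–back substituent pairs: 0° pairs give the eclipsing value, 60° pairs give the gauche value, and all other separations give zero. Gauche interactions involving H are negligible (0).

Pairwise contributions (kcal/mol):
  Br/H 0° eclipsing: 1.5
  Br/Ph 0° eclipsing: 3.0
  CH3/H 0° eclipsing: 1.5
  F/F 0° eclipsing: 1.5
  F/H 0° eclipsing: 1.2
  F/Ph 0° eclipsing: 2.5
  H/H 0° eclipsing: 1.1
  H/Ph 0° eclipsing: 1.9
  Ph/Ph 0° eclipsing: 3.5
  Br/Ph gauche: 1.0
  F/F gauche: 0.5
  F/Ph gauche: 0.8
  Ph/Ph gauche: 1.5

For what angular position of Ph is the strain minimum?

Ph at 0° is eclipsed. F at 0° is eclipsed with Ph at 0° (2.5); H at 120° is eclipsed with H at 120° (1.1); Br at 240° is eclipsed with H at 240° (1.5). Total 5.1 kcal/mol.
Ph at 60° is staggered. F at 0° is gauche with Ph at 60° (0.8). Total 0.8 kcal/mol.
Ph at 120° is eclipsed. F at 0° is eclipsed with H at 0° (1.2); H at 120° is eclipsed with Ph at 120° (1.9); Br at 240° is eclipsed with H at 240° (1.5). Total 4.6 kcal/mol.
Ph at 180° is staggered. Br at 240° is gauche with Ph at 180° (1.0). Total 1.0 kcal/mol.
Ph at 240° is eclipsed. F at 0° is eclipsed with H at 0° (1.2); H at 120° is eclipsed with H at 120° (1.1); Br at 240° is eclipsed with Ph at 240° (3.0). Total 5.3 kcal/mol.
Ph at 300° is staggered. F at 0° is gauche with Ph at 300° (0.8); Br at 240° is gauche with Ph at 300° (1.0). Total 1.8 kcal/mol.
The minimum (0.8 kcal/mol) occurs with Ph at 60°.

60°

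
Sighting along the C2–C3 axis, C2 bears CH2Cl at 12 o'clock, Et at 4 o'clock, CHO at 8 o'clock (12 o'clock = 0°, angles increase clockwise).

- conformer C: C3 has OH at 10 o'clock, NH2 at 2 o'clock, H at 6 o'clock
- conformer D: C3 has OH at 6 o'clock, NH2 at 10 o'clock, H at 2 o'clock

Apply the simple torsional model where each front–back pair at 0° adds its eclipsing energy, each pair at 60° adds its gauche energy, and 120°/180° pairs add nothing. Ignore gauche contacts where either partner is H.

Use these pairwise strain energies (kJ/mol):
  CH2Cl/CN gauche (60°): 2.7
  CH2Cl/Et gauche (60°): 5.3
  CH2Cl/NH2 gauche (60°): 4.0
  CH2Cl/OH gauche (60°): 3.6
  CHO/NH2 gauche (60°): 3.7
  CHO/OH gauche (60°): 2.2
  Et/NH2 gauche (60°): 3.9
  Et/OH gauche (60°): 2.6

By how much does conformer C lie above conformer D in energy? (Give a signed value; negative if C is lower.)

+1.2 kJ/mol

C (staggered): CH2Cl(0°)/OH(300°) gauche 3.6; CH2Cl(0°)/NH2(60°) gauche 4.0; Et(120°)/NH2(60°) gauche 3.9; CHO(240°)/OH(300°) gauche 2.2 → 13.7 kJ/mol.
D (staggered): CH2Cl(0°)/NH2(300°) gauche 4.0; Et(120°)/OH(180°) gauche 2.6; CHO(240°)/OH(180°) gauche 2.2; CHO(240°)/NH2(300°) gauche 3.7 → 12.5 kJ/mol.
E(C) − E(D) = 13.7 − 12.5 = +1.2 kJ/mol.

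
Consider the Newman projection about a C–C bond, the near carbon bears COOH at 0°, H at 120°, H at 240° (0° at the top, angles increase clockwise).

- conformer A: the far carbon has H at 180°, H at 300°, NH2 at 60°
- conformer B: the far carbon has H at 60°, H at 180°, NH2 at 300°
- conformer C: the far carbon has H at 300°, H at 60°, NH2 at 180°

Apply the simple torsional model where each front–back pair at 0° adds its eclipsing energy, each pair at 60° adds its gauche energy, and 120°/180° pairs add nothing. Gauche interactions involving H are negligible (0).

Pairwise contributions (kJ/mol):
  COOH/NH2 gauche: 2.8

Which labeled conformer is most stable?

C

A is staggered. COOH at 0° is gauche with NH2 at 60° (2.8). Total 2.8 kJ/mol.
B is staggered. COOH at 0° is gauche with NH2 at 300° (2.8). Total 2.8 kJ/mol.
C (staggered): no non-H gauche contacts → 0.0 kJ/mol.
C has the lowest total (0.0 kJ/mol).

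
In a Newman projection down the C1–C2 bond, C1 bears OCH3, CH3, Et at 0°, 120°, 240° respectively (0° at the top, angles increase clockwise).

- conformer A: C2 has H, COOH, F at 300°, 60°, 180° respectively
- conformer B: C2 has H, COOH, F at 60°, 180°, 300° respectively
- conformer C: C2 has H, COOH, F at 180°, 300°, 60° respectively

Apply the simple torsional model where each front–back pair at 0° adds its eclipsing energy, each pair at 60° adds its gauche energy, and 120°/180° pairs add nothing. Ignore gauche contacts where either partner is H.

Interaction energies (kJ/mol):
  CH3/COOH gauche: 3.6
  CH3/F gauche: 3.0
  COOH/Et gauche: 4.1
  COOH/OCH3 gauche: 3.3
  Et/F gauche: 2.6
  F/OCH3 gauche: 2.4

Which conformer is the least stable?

C

A (staggered): OCH3(0°)/COOH(60°) gauche 3.3; CH3(120°)/COOH(60°) gauche 3.6; CH3(120°)/F(180°) gauche 3.0; Et(240°)/F(180°) gauche 2.6 → 12.5 kJ/mol.
B (staggered): OCH3(0°)/F(300°) gauche 2.4; CH3(120°)/COOH(180°) gauche 3.6; Et(240°)/COOH(180°) gauche 4.1; Et(240°)/F(300°) gauche 2.6 → 12.7 kJ/mol.
C (staggered): OCH3(0°)/COOH(300°) gauche 3.3; OCH3(0°)/F(60°) gauche 2.4; CH3(120°)/F(60°) gauche 3.0; Et(240°)/COOH(300°) gauche 4.1 → 12.8 kJ/mol.
C has the highest total (12.8 kJ/mol).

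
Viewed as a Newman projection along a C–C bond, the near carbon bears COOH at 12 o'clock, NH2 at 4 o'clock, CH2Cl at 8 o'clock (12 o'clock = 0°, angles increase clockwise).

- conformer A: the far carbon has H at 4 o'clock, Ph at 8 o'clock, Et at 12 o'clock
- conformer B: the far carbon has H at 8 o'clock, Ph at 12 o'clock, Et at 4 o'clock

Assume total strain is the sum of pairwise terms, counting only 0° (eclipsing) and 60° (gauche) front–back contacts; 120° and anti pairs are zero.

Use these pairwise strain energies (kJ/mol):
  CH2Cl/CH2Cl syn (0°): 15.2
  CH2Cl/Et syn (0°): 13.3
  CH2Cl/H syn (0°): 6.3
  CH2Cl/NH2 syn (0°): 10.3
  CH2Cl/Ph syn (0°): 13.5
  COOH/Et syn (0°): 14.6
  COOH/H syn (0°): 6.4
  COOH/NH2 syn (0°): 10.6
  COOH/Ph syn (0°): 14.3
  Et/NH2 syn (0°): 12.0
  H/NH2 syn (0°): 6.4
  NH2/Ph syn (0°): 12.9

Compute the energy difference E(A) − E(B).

A (eclipsed): COOH–Et eclipsed, NH2–H eclipsed, CH2Cl–Ph eclipsed; 14.6 + 6.4 + 13.5 = 34.5 kJ/mol.
B (eclipsed): COOH–Ph eclipsed, NH2–Et eclipsed, CH2Cl–H eclipsed; 14.3 + 12.0 + 6.3 = 32.6 kJ/mol.
E(A) − E(B) = 34.5 − 32.6 = +1.9 kJ/mol.

+1.9 kJ/mol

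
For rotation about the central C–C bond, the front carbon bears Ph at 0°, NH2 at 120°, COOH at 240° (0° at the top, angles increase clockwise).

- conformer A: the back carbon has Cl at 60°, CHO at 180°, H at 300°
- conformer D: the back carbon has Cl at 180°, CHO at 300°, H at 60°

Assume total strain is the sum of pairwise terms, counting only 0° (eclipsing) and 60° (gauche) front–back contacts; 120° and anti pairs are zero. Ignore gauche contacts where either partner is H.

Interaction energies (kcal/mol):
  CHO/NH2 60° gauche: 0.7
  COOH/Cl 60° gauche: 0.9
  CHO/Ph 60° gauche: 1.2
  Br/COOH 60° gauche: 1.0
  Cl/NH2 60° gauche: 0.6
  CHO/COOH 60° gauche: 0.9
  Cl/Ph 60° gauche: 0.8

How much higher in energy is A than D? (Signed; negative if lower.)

A (staggered): Ph(0°)/Cl(60°) gauche 0.8; NH2(120°)/Cl(60°) gauche 0.6; NH2(120°)/CHO(180°) gauche 0.7; COOH(240°)/CHO(180°) gauche 0.9 → 3.0 kcal/mol.
D (staggered): Ph(0°)/CHO(300°) gauche 1.2; NH2(120°)/Cl(180°) gauche 0.6; COOH(240°)/Cl(180°) gauche 0.9; COOH(240°)/CHO(300°) gauche 0.9 → 3.6 kcal/mol.
E(A) − E(D) = 3.0 − 3.6 = -0.6 kcal/mol.

-0.6 kcal/mol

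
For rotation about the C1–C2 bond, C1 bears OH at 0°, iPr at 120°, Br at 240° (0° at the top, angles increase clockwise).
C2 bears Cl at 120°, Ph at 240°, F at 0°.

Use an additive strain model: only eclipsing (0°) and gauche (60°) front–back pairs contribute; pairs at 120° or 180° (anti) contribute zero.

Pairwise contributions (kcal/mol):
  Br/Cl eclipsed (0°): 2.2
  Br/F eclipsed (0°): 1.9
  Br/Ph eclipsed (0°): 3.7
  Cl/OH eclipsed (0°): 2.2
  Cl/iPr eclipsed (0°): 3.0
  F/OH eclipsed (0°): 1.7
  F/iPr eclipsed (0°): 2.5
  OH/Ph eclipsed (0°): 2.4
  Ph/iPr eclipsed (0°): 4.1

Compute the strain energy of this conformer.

8.4 kcal/mol

This conformer (eclipsed): OH(0°)/F(0°) eclipsed 1.7; iPr(120°)/Cl(120°) eclipsed 3.0; Br(240°)/Ph(240°) eclipsed 3.7 → 8.4 kcal/mol.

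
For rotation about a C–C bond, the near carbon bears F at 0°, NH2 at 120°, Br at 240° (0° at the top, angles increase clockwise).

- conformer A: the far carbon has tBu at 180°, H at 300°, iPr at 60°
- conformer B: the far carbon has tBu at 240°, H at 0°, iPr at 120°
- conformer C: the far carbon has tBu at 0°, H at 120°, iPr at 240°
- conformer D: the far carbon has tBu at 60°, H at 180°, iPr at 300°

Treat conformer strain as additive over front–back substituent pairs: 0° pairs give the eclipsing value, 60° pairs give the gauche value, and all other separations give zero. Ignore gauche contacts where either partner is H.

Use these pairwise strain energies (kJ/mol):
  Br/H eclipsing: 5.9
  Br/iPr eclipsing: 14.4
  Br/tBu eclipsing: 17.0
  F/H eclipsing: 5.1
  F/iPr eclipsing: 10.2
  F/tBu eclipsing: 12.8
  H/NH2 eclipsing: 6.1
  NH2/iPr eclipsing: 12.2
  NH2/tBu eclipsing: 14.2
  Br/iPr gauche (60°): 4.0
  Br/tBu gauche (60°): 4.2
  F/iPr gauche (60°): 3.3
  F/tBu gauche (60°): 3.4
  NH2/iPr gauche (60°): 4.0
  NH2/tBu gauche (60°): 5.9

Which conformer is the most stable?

D

A (staggered): F(0°)/iPr(60°) gauche 3.3; NH2(120°)/tBu(180°) gauche 5.9; NH2(120°)/iPr(60°) gauche 4.0; Br(240°)/tBu(180°) gauche 4.2 → 17.4 kJ/mol.
B (eclipsed): F(0°)/H(0°) eclipsed 5.1; NH2(120°)/iPr(120°) eclipsed 12.2; Br(240°)/tBu(240°) eclipsed 17.0 → 34.3 kJ/mol.
C (eclipsed): F(0°)/tBu(0°) eclipsed 12.8; NH2(120°)/H(120°) eclipsed 6.1; Br(240°)/iPr(240°) eclipsed 14.4 → 33.3 kJ/mol.
D (staggered): F(0°)/tBu(60°) gauche 3.4; F(0°)/iPr(300°) gauche 3.3; NH2(120°)/tBu(60°) gauche 5.9; Br(240°)/iPr(300°) gauche 4.0 → 16.6 kJ/mol.
D has the lowest total (16.6 kJ/mol).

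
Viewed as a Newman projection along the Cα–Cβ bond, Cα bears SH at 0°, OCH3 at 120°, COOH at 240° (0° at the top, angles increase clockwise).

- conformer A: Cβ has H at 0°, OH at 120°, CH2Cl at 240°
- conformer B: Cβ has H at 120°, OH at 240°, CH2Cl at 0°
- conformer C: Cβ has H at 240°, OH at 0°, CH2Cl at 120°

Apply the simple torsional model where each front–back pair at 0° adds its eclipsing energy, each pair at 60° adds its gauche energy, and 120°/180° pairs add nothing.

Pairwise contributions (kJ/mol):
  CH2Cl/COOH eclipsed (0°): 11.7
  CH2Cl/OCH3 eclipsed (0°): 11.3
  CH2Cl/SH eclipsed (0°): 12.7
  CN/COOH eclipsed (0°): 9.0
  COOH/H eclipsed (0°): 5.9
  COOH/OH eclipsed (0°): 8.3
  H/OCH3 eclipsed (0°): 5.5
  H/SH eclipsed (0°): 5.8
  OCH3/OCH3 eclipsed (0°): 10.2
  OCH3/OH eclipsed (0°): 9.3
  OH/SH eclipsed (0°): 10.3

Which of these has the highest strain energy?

C

A is eclipsed. SH at 0° is eclipsed with H at 0° (5.8); OCH3 at 120° is eclipsed with OH at 120° (9.3); COOH at 240° is eclipsed with CH2Cl at 240° (11.7). Total 26.8 kJ/mol.
B is eclipsed. SH at 0° is eclipsed with CH2Cl at 0° (12.7); OCH3 at 120° is eclipsed with H at 120° (5.5); COOH at 240° is eclipsed with OH at 240° (8.3). Total 26.5 kJ/mol.
C is eclipsed. SH at 0° is eclipsed with OH at 0° (10.3); OCH3 at 120° is eclipsed with CH2Cl at 120° (11.3); COOH at 240° is eclipsed with H at 240° (5.9). Total 27.5 kJ/mol.
C has the highest total (27.5 kJ/mol).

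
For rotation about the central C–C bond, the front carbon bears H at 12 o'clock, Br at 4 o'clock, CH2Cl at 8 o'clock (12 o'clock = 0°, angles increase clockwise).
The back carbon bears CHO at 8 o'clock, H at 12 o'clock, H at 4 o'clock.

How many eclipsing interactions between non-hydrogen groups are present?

Non-H eclipsing pairs: CH2Cl(240°)/CHO(240°) — 1 interaction.

1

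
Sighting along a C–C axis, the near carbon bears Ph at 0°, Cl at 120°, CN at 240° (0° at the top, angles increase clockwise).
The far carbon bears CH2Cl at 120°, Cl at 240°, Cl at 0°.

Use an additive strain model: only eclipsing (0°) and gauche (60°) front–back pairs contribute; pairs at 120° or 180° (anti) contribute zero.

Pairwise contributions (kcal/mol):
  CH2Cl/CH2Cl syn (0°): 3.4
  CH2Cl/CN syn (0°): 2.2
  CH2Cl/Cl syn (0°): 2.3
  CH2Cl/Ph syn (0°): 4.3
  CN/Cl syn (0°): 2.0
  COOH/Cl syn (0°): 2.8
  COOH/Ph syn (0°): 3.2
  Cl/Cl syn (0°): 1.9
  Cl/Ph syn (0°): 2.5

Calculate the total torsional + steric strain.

This conformer is eclipsed. Ph at 0° is eclipsed with Cl at 0° (2.5); Cl at 120° is eclipsed with CH2Cl at 120° (2.3); CN at 240° is eclipsed with Cl at 240° (2.0). Total 6.8 kcal/mol.

6.8 kcal/mol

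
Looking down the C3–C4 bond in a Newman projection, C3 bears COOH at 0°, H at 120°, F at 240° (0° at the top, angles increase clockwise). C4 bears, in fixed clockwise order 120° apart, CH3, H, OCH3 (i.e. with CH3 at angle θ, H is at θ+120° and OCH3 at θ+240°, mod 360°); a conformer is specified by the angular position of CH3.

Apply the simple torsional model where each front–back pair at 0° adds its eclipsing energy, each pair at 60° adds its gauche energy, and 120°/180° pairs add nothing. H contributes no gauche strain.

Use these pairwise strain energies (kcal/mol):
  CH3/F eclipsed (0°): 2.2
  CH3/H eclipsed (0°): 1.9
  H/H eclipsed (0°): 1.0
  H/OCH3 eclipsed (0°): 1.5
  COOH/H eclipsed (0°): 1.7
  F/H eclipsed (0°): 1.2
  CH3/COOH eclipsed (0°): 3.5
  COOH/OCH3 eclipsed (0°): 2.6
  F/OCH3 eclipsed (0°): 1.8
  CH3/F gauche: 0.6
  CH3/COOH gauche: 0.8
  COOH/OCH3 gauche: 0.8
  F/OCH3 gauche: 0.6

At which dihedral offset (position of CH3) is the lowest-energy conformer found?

180°

CH3 at 0° is eclipsed. COOH at 0° is eclipsed with CH3 at 0° (3.5); H at 120° is eclipsed with H at 120° (1.0); F at 240° is eclipsed with OCH3 at 240° (1.8). Total 6.3 kcal/mol.
CH3 at 60° is staggered. COOH at 0° is gauche with CH3 at 60° (0.8); COOH at 0° is gauche with OCH3 at 300° (0.8); F at 240° is gauche with OCH3 at 300° (0.6). Total 2.2 kcal/mol.
CH3 at 120° is eclipsed. COOH at 0° is eclipsed with OCH3 at 0° (2.6); H at 120° is eclipsed with CH3 at 120° (1.9); F at 240° is eclipsed with H at 240° (1.2). Total 5.7 kcal/mol.
CH3 at 180° is staggered. COOH at 0° is gauche with OCH3 at 60° (0.8); F at 240° is gauche with CH3 at 180° (0.6). Total 1.4 kcal/mol.
CH3 at 240° is eclipsed. COOH at 0° is eclipsed with H at 0° (1.7); H at 120° is eclipsed with OCH3 at 120° (1.5); F at 240° is eclipsed with CH3 at 240° (2.2). Total 5.4 kcal/mol.
CH3 at 300° is staggered. COOH at 0° is gauche with CH3 at 300° (0.8); F at 240° is gauche with CH3 at 300° (0.6); F at 240° is gauche with OCH3 at 180° (0.6). Total 2.0 kcal/mol.
The minimum (1.4 kcal/mol) occurs with CH3 at 180°.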